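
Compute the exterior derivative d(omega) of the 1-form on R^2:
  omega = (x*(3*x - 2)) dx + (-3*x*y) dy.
d(omega) = (-3*y) dx ∧ dy

For a 1-form omega = sum_i f_i dx_i, the exterior derivative is
  d(omega) = sum_{i < j} (∂f_j/∂x_i - ∂f_i/∂x_j) dx_i ∧ dx_j.
  coefficient of dx ∧ dy: ∂f_2/∂x - ∂f_1/∂y = ∂(-3*x*y)/∂x - ∂(x*(3*x - 2))/∂y = -3*y
Assembling: d(omega) = (-3*y) dx ∧ dy.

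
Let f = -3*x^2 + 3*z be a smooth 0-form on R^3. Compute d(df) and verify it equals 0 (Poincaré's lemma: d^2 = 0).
d(df) = 0

Step 1: df = sum_i (∂f/∂x_i) dx_i = (-6*x) dx + (0) dy + (3) dz.
Step 2: Apply d again. Using the 1-form formula, the coefficient of dx ∧ dy in d(df) is ∂^2 f/∂x ∂y - ∂^2 f/∂y ∂x = (0) - (0) = 0 (equality of mixed partials for smooth f).
Similarly for dx ∧ dz and dy ∧ dz — all coefficients vanish. So d(df) = 0.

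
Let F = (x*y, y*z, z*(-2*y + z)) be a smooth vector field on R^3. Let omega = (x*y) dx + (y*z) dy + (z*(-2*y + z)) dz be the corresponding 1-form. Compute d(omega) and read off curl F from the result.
d(omega) = (-y - 2*z) dy ∧ dz + (0) dz ∧ dx + (-x) dx ∧ dy; curl F = (-y - 2*z, 0, -x)

d omega = sum_{i<j} (∂f_j/∂x_i - ∂f_i/∂x_j) dx_i ∧ dx_j. Under the identification (dy ∧ dz, dz ∧ dx, dx ∧ dy) ↔ (e_x, e_y, e_z), the coefficients are exactly the components of curl F. Compute:
  ∂R/∂y - ∂Q/∂z = (-2*z) - (y) = -y - 2*z
  ∂P/∂z - ∂R/∂x = (0) - (0) = 0
  ∂Q/∂x - ∂P/∂y = (0) - (x) = -x.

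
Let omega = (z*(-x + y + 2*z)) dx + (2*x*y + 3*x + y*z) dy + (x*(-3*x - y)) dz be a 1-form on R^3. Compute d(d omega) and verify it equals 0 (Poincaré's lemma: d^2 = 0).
d(d omega) = 0

Step 1: d omega = sum_{i<j} (∂f_j/∂x_i - ∂f_i/∂x_j) dx_i ∧ dx_j:
  coeff of dx ∧ dy: 2*y - z + 3
  coeff of dx ∧ dz: -5*x - 2*y - 4*z
  coeff of dy ∧ dz: -x - y
Step 2: Apply d again to each 2-form coefficient. The only possible 3-form in R^3 is dx ∧ dy ∧ dz, with coefficient
  ∂(coeff of dy∧dz)/∂x - ∂(coeff of dx∧dz)/∂y + ∂(coeff of dx∧dy)/∂z
  = ∂/∂x (-x - y) - ∂/∂y (-5*x - 2*y - 4*z) + ∂/∂z (2*y - z + 3).
Each of these terms simplifies to sums of mixed partials that cancel in pairs. The result is 0 (by equality of mixed partials for smooth functions — Schwarz / Clairaut).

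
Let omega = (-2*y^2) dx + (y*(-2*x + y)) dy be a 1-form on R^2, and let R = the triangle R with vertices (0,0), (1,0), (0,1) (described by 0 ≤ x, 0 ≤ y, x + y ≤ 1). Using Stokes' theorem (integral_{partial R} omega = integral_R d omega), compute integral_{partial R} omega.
integral_(partial R) omega = 1/3

Stokes: integral_partial_R omega = integral_R d omega with d omega = (∂Q/∂x - ∂P/∂y) dx ∧ dy.
  ∂Q/∂x = -2*y
  ∂P/∂y = -4*y
  integrand = ∂Q/∂x - ∂P/∂y = 2*y.
Integrating over R: integral_0^1 integral_0^{1-x} (2*y) dy dx = 1/3.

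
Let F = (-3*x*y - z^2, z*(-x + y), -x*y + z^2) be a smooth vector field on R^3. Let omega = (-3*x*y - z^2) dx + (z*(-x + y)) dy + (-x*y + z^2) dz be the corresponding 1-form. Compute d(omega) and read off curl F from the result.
d(omega) = (-y) dy ∧ dz + (y - 2*z) dz ∧ dx + (3*x - z) dx ∧ dy; curl F = (-y, y - 2*z, 3*x - z)

d omega = sum_{i<j} (∂f_j/∂x_i - ∂f_i/∂x_j) dx_i ∧ dx_j. Under the identification (dy ∧ dz, dz ∧ dx, dx ∧ dy) ↔ (e_x, e_y, e_z), the coefficients are exactly the components of curl F. Compute:
  ∂R/∂y - ∂Q/∂z = (-x) - (-x + y) = -y
  ∂P/∂z - ∂R/∂x = (-2*z) - (-y) = y - 2*z
  ∂Q/∂x - ∂P/∂y = (-z) - (-3*x) = 3*x - z.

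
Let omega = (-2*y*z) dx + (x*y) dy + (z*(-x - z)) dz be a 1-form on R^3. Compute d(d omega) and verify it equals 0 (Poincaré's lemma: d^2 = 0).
d(d omega) = 0

Step 1: d omega = sum_{i<j} (∂f_j/∂x_i - ∂f_i/∂x_j) dx_i ∧ dx_j:
  coeff of dx ∧ dy: y + 2*z
  coeff of dx ∧ dz: 2*y - z
  coeff of dy ∧ dz: 0
Step 2: Apply d again to each 2-form coefficient. The only possible 3-form in R^3 is dx ∧ dy ∧ dz, with coefficient
  ∂(coeff of dy∧dz)/∂x - ∂(coeff of dx∧dz)/∂y + ∂(coeff of dx∧dy)/∂z
  = ∂/∂x (0) - ∂/∂y (2*y - z) + ∂/∂z (y + 2*z).
Each of these terms simplifies to sums of mixed partials that cancel in pairs. The result is 0 (by equality of mixed partials for smooth functions — Schwarz / Clairaut).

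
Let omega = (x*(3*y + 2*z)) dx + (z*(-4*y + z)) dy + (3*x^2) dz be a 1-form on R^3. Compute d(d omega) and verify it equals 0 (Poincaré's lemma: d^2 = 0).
d(d omega) = 0

Step 1: d omega = sum_{i<j} (∂f_j/∂x_i - ∂f_i/∂x_j) dx_i ∧ dx_j:
  coeff of dx ∧ dy: -3*x
  coeff of dx ∧ dz: 4*x
  coeff of dy ∧ dz: 4*y - 2*z
Step 2: Apply d again to each 2-form coefficient. The only possible 3-form in R^3 is dx ∧ dy ∧ dz, with coefficient
  ∂(coeff of dy∧dz)/∂x - ∂(coeff of dx∧dz)/∂y + ∂(coeff of dx∧dy)/∂z
  = ∂/∂x (4*y - 2*z) - ∂/∂y (4*x) + ∂/∂z (-3*x).
Each of these terms simplifies to sums of mixed partials that cancel in pairs. The result is 0 (by equality of mixed partials for smooth functions — Schwarz / Clairaut).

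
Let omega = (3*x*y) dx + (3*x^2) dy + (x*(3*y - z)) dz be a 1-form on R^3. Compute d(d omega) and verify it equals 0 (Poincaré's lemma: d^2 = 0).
d(d omega) = 0

Step 1: d omega = sum_{i<j} (∂f_j/∂x_i - ∂f_i/∂x_j) dx_i ∧ dx_j:
  coeff of dx ∧ dy: 3*x
  coeff of dx ∧ dz: 3*y - z
  coeff of dy ∧ dz: 3*x
Step 2: Apply d again to each 2-form coefficient. The only possible 3-form in R^3 is dx ∧ dy ∧ dz, with coefficient
  ∂(coeff of dy∧dz)/∂x - ∂(coeff of dx∧dz)/∂y + ∂(coeff of dx∧dy)/∂z
  = ∂/∂x (3*x) - ∂/∂y (3*y - z) + ∂/∂z (3*x).
Each of these terms simplifies to sums of mixed partials that cancel in pairs. The result is 0 (by equality of mixed partials for smooth functions — Schwarz / Clairaut).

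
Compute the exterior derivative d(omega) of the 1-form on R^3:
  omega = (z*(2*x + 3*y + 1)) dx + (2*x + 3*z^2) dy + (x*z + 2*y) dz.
d(omega) = (2 - 3*z) dx ∧ dy + (-2*x - 3*y + z - 1) dx ∧ dz + (2 - 6*z) dy ∧ dz

For a 1-form omega = sum_i f_i dx_i, the exterior derivative is
  d(omega) = sum_{i < j} (∂f_j/∂x_i - ∂f_i/∂x_j) dx_i ∧ dx_j.
  coefficient of dx ∧ dy: ∂f_2/∂x - ∂f_1/∂y = ∂(2*x + 3*z^2)/∂x - ∂(z*(2*x + 3*y + 1))/∂y = 2 - 3*z
  coefficient of dx ∧ dz: ∂f_3/∂x - ∂f_1/∂z = ∂(x*z + 2*y)/∂x - ∂(z*(2*x + 3*y + 1))/∂z = -2*x - 3*y + z - 1
  coefficient of dy ∧ dz: ∂f_3/∂y - ∂f_2/∂z = ∂(x*z + 2*y)/∂y - ∂(2*x + 3*z^2)/∂z = 2 - 6*z
Assembling: d(omega) = (2 - 3*z) dx ∧ dy + (-2*x - 3*y + z - 1) dx ∧ dz + (2 - 6*z) dy ∧ dz.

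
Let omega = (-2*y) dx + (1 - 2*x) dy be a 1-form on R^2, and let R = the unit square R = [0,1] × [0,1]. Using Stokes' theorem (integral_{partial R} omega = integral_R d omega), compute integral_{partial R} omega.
integral_(partial R) omega = 0

Stokes: integral_partial_R omega = integral_R d omega with d omega = (∂Q/∂x - ∂P/∂y) dx ∧ dy.
  ∂Q/∂x = -2
  ∂P/∂y = -2
  integrand = ∂Q/∂x - ∂P/∂y = 0.
Integrating over R: integral_0^1 integral_0^1 (0) dx dy = 0.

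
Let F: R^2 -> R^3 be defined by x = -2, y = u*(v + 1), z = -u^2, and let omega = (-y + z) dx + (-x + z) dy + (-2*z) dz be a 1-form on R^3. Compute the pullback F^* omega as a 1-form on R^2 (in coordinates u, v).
F^* omega = (-4*u^3 - u^2*v - u^2 + 2*v + 2) du + (u*(2 - u^2)) dv

Using F^*(f dg) = (f ∘ F) d(g ∘ F), substitute each coordinate x_i by F_i(u, v) in f_i, and replace dx_i by d F_i = (∂F_i/∂u) du + (∂F_i/∂v) dv.
  For the x component: f_1(F) = u*(-u - v - 1); d F_1 = (0) du + (0) dv
  For the y component: f_2(F) = 2 - u^2; d F_2 = (v + 1) du + (u) dv
  For the z component: f_3(F) = 2*u^2; d F_3 = (-2*u) du + (0) dv
Combining and collecting du, dv coefficients:
  coeff of du: -4*u^3 - u^2*v - u^2 + 2*v + 2
  coeff of dv: u*(2 - u^2)
F^* omega = (-4*u^3 - u^2*v - u^2 + 2*v + 2) du + (u*(2 - u^2)) dv.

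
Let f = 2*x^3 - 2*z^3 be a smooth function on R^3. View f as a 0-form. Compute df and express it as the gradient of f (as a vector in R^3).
df = (6*x^2) dx + (0) dy + (-6*z^2) dz; grad f = (6*x^2, 0, -6*z^2)

For a 0-form f, d f = (∂f/∂x) dx + (∂f/∂y) dy + (∂f/∂z) dz. The components of the vector representation are exactly the entries of grad f in Cartesian coordinates:
  ∂f/∂x = 6*x^2
  ∂f/∂y = 0
  ∂f/∂z = -6*z^2.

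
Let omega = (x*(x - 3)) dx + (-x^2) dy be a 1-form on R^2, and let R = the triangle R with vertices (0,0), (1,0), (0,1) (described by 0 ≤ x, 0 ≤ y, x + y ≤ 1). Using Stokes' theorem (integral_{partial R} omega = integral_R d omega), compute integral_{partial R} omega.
integral_(partial R) omega = -1/3

Stokes: integral_partial_R omega = integral_R d omega with d omega = (∂Q/∂x - ∂P/∂y) dx ∧ dy.
  ∂Q/∂x = -2*x
  ∂P/∂y = 0
  integrand = ∂Q/∂x - ∂P/∂y = -2*x.
Integrating over R: integral_0^1 integral_0^{1-x} (-2*x) dy dx = -1/3.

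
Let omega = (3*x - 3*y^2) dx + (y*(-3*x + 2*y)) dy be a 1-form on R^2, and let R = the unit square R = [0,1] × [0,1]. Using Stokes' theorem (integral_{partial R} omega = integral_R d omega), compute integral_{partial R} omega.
integral_(partial R) omega = 3/2

Stokes: integral_partial_R omega = integral_R d omega with d omega = (∂Q/∂x - ∂P/∂y) dx ∧ dy.
  ∂Q/∂x = -3*y
  ∂P/∂y = -6*y
  integrand = ∂Q/∂x - ∂P/∂y = 3*y.
Integrating over R: integral_0^1 integral_0^1 (3*y) dx dy = 3/2.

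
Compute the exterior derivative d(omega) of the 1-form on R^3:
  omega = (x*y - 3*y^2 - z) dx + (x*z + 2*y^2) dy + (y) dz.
d(omega) = (-x + 6*y + z) dx ∧ dy + (1) dx ∧ dz + (1 - x) dy ∧ dz

For a 1-form omega = sum_i f_i dx_i, the exterior derivative is
  d(omega) = sum_{i < j} (∂f_j/∂x_i - ∂f_i/∂x_j) dx_i ∧ dx_j.
  coefficient of dx ∧ dy: ∂f_2/∂x - ∂f_1/∂y = ∂(x*z + 2*y^2)/∂x - ∂(x*y - 3*y^2 - z)/∂y = -x + 6*y + z
  coefficient of dx ∧ dz: ∂f_3/∂x - ∂f_1/∂z = ∂(y)/∂x - ∂(x*y - 3*y^2 - z)/∂z = 1
  coefficient of dy ∧ dz: ∂f_3/∂y - ∂f_2/∂z = ∂(y)/∂y - ∂(x*z + 2*y^2)/∂z = 1 - x
Assembling: d(omega) = (-x + 6*y + z) dx ∧ dy + (1) dx ∧ dz + (1 - x) dy ∧ dz.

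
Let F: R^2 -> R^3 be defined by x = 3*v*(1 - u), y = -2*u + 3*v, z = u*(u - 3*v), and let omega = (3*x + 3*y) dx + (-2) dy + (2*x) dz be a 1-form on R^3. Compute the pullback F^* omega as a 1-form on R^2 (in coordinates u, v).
F^* omega = (-12*u^2*v + 45*u*v^2 + 30*u*v - 72*v^2 + 4) du + (45*u^2*v + 18*u^2 - 99*u*v - 18*u + 54*v - 6) dv

Using F^*(f dg) = (f ∘ F) d(g ∘ F), substitute each coordinate x_i by F_i(u, v) in f_i, and replace dx_i by d F_i = (∂F_i/∂u) du + (∂F_i/∂v) dv.
  For the x component: f_1(F) = -9*u*v - 6*u + 18*v; d F_1 = (-3*v) du + (3 - 3*u) dv
  For the y component: f_2(F) = -2; d F_2 = (-2) du + (3) dv
  For the z component: f_3(F) = 6*v*(1 - u); d F_3 = (2*u - 3*v) du + (-3*u) dv
Combining and collecting du, dv coefficients:
  coeff of du: -12*u^2*v + 45*u*v^2 + 30*u*v - 72*v^2 + 4
  coeff of dv: 45*u^2*v + 18*u^2 - 99*u*v - 18*u + 54*v - 6
F^* omega = (-12*u^2*v + 45*u*v^2 + 30*u*v - 72*v^2 + 4) du + (45*u^2*v + 18*u^2 - 99*u*v - 18*u + 54*v - 6) dv.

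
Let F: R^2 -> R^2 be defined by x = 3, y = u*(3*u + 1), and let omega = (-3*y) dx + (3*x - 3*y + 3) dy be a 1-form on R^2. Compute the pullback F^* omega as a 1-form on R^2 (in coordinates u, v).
F^* omega = (-54*u^3 - 27*u^2 + 69*u + 12) du

Using F^*(f dg) = (f ∘ F) d(g ∘ F), substitute each coordinate x_i by F_i(u, v) in f_i, and replace dx_i by d F_i = (∂F_i/∂u) du + (∂F_i/∂v) dv.
  For the x component: f_1(F) = 3*u*(-3*u - 1); d F_1 = (0) du + (0) dv
  For the y component: f_2(F) = -9*u^2 - 3*u + 12; d F_2 = (6*u + 1) du + (0) dv
Combining and collecting du, dv coefficients:
  coeff of du: -54*u^3 - 27*u^2 + 69*u + 12
  coeff of dv: 0
F^* omega = (-54*u^3 - 27*u^2 + 69*u + 12) du.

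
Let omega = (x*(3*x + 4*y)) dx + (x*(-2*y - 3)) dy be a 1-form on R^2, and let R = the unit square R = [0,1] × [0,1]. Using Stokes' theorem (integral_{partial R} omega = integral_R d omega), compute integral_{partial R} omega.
integral_(partial R) omega = -6

Stokes: integral_partial_R omega = integral_R d omega with d omega = (∂Q/∂x - ∂P/∂y) dx ∧ dy.
  ∂Q/∂x = -2*y - 3
  ∂P/∂y = 4*x
  integrand = ∂Q/∂x - ∂P/∂y = -4*x - 2*y - 3.
Integrating over R: integral_0^1 integral_0^1 (-4*x - 2*y - 3) dx dy = -6.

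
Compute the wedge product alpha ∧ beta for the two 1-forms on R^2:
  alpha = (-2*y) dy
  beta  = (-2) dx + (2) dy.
alpha ∧ beta = (-4*y) dx ∧ dy

Distribute the wedge, using dx_i ∧ dx_j = -dx_j ∧ dx_i and dx_i ∧ dx_i = 0. For each pair (i, j) with i < j, the coefficient of dx_i ∧ dx_j in alpha ∧ beta is (alpha_i * beta_j - alpha_j * beta_i). Collecting: alpha ∧ beta = (-4*y) dx ∧ dy.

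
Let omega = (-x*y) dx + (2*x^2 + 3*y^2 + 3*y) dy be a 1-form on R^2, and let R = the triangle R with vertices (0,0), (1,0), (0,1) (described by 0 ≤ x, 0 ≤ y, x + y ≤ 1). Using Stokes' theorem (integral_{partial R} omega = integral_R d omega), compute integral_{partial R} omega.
integral_(partial R) omega = 5/6

Stokes: integral_partial_R omega = integral_R d omega with d omega = (∂Q/∂x - ∂P/∂y) dx ∧ dy.
  ∂Q/∂x = 4*x
  ∂P/∂y = -x
  integrand = ∂Q/∂x - ∂P/∂y = 5*x.
Integrating over R: integral_0^1 integral_0^{1-x} (5*x) dy dx = 5/6.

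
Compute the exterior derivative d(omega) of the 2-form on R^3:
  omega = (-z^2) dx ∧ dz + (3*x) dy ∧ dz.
d(omega) = (3) dx ∧ dy ∧ dz

For a 2-form omega = sum_{i<j} g_{ij} dx_i ∧ dx_j, the exterior derivative is
  d(omega) = sum_{i<j} d(g_{ij}) ∧ dx_i ∧ dx_j = sum_{i<j, k} (∂g_{ij}/∂x_k) dx_k ∧ dx_i ∧ dx_j.
Expand each term, using dx_k ∧ dx_i ∧ dx_j = sgn(permutation) dx_{(a)} ∧ dx_{(b)} ∧ dx_{(c)} with (a < b < c) sorted:
  d(3*x) includes (∂/∂x)(3*x) dx = (3) dx, which multiplied by dy ∧ dz gives (3) dx ∧ dy ∧ dz
Collecting like 3-forms: d(omega) = (3) dx ∧ dy ∧ dz.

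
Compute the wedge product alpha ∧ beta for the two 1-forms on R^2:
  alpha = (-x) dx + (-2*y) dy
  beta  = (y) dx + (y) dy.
alpha ∧ beta = (y*(-x + 2*y)) dx ∧ dy

Distribute the wedge, using dx_i ∧ dx_j = -dx_j ∧ dx_i and dx_i ∧ dx_i = 0. For each pair (i, j) with i < j, the coefficient of dx_i ∧ dx_j in alpha ∧ beta is (alpha_i * beta_j - alpha_j * beta_i). Collecting: alpha ∧ beta = (y*(-x + 2*y)) dx ∧ dy.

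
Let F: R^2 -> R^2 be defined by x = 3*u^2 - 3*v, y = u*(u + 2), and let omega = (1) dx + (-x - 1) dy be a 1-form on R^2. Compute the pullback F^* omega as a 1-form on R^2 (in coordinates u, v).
F^* omega = (-6*u^3 - 6*u^2 + 6*u*v + 4*u + 6*v - 2) du + (-3) dv

Using F^*(f dg) = (f ∘ F) d(g ∘ F), substitute each coordinate x_i by F_i(u, v) in f_i, and replace dx_i by d F_i = (∂F_i/∂u) du + (∂F_i/∂v) dv.
  For the x component: f_1(F) = 1; d F_1 = (6*u) du + (-3) dv
  For the y component: f_2(F) = -3*u^2 + 3*v - 1; d F_2 = (2*u + 2) du + (0) dv
Combining and collecting du, dv coefficients:
  coeff of du: -6*u^3 - 6*u^2 + 6*u*v + 4*u + 6*v - 2
  coeff of dv: -3
F^* omega = (-6*u^3 - 6*u^2 + 6*u*v + 4*u + 6*v - 2) du + (-3) dv.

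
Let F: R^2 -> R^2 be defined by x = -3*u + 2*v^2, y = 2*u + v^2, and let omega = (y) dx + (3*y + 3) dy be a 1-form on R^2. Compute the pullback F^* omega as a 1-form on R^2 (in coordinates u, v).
F^* omega = (6*u + 3*v^2 + 6) du + (2*v*(10*u + 5*v^2 + 3)) dv

Using F^*(f dg) = (f ∘ F) d(g ∘ F), substitute each coordinate x_i by F_i(u, v) in f_i, and replace dx_i by d F_i = (∂F_i/∂u) du + (∂F_i/∂v) dv.
  For the x component: f_1(F) = 2*u + v^2; d F_1 = (-3) du + (4*v) dv
  For the y component: f_2(F) = 6*u + 3*v^2 + 3; d F_2 = (2) du + (2*v) dv
Combining and collecting du, dv coefficients:
  coeff of du: 6*u + 3*v^2 + 6
  coeff of dv: 2*v*(10*u + 5*v^2 + 3)
F^* omega = (6*u + 3*v^2 + 6) du + (2*v*(10*u + 5*v^2 + 3)) dv.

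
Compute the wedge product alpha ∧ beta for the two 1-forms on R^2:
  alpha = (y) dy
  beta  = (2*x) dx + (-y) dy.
alpha ∧ beta = (-2*x*y) dx ∧ dy

Distribute the wedge, using dx_i ∧ dx_j = -dx_j ∧ dx_i and dx_i ∧ dx_i = 0. For each pair (i, j) with i < j, the coefficient of dx_i ∧ dx_j in alpha ∧ beta is (alpha_i * beta_j - alpha_j * beta_i). Collecting: alpha ∧ beta = (-2*x*y) dx ∧ dy.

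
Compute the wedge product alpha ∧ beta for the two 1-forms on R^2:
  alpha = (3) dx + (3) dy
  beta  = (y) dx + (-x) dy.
alpha ∧ beta = (-3*x - 3*y) dx ∧ dy

Distribute the wedge, using dx_i ∧ dx_j = -dx_j ∧ dx_i and dx_i ∧ dx_i = 0. For each pair (i, j) with i < j, the coefficient of dx_i ∧ dx_j in alpha ∧ beta is (alpha_i * beta_j - alpha_j * beta_i). Collecting: alpha ∧ beta = (-3*x - 3*y) dx ∧ dy.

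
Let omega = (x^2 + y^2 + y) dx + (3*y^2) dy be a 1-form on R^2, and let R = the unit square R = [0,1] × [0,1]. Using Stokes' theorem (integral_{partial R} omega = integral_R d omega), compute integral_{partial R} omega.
integral_(partial R) omega = -2

Stokes: integral_partial_R omega = integral_R d omega with d omega = (∂Q/∂x - ∂P/∂y) dx ∧ dy.
  ∂Q/∂x = 0
  ∂P/∂y = 2*y + 1
  integrand = ∂Q/∂x - ∂P/∂y = -2*y - 1.
Integrating over R: integral_0^1 integral_0^1 (-2*y - 1) dx dy = -2.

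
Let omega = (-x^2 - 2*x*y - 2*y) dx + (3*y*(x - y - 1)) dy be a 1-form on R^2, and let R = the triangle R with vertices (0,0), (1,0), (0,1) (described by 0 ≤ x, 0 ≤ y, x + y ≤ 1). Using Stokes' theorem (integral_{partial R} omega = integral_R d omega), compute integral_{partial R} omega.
integral_(partial R) omega = 11/6

Stokes: integral_partial_R omega = integral_R d omega with d omega = (∂Q/∂x - ∂P/∂y) dx ∧ dy.
  ∂Q/∂x = 3*y
  ∂P/∂y = -2*x - 2
  integrand = ∂Q/∂x - ∂P/∂y = 2*x + 3*y + 2.
Integrating over R: integral_0^1 integral_0^{1-x} (2*x + 3*y + 2) dy dx = 11/6.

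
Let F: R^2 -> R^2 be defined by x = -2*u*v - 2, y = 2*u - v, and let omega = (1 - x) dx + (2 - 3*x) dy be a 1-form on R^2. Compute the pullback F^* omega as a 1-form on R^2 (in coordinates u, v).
F^* omega = (-4*u*v^2 + 12*u*v - 6*v + 16) du + (-4*u^2*v - 6*u*v - 6*u - 8) dv

Using F^*(f dg) = (f ∘ F) d(g ∘ F), substitute each coordinate x_i by F_i(u, v) in f_i, and replace dx_i by d F_i = (∂F_i/∂u) du + (∂F_i/∂v) dv.
  For the x component: f_1(F) = 2*u*v + 3; d F_1 = (-2*v) du + (-2*u) dv
  For the y component: f_2(F) = 6*u*v + 8; d F_2 = (2) du + (-1) dv
Combining and collecting du, dv coefficients:
  coeff of du: -4*u*v^2 + 12*u*v - 6*v + 16
  coeff of dv: -4*u^2*v - 6*u*v - 6*u - 8
F^* omega = (-4*u*v^2 + 12*u*v - 6*v + 16) du + (-4*u^2*v - 6*u*v - 6*u - 8) dv.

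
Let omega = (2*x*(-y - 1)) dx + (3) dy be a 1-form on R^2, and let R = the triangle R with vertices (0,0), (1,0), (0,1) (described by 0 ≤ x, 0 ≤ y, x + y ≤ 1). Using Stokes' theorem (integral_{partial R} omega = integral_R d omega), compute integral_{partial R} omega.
integral_(partial R) omega = 1/3

Stokes: integral_partial_R omega = integral_R d omega with d omega = (∂Q/∂x - ∂P/∂y) dx ∧ dy.
  ∂Q/∂x = 0
  ∂P/∂y = -2*x
  integrand = ∂Q/∂x - ∂P/∂y = 2*x.
Integrating over R: integral_0^1 integral_0^{1-x} (2*x) dy dx = 1/3.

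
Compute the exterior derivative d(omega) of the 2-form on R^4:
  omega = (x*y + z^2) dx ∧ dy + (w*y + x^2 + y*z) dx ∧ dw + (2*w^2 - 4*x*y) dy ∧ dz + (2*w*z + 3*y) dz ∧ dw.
d(omega) = (-4*y + 2*z) dx ∧ dy ∧ dz + (-w - z) dx ∧ dy ∧ dw + (-y) dx ∧ dz ∧ dw + (4*w + 3) dy ∧ dz ∧ dw

For a 2-form omega = sum_{i<j} g_{ij} dx_i ∧ dx_j, the exterior derivative is
  d(omega) = sum_{i<j} d(g_{ij}) ∧ dx_i ∧ dx_j = sum_{i<j, k} (∂g_{ij}/∂x_k) dx_k ∧ dx_i ∧ dx_j.
Expand each term, using dx_k ∧ dx_i ∧ dx_j = sgn(permutation) dx_{(a)} ∧ dx_{(b)} ∧ dx_{(c)} with (a < b < c) sorted:
  d(x*y + z^2) includes (∂/∂z)(x*y + z^2) dz = (2*z) dz, which multiplied by dx ∧ dy gives (2*z) dx ∧ dy ∧ dz
  d(w*y + x^2 + y*z) includes (∂/∂y)(w*y + x^2 + y*z) dy = (w + z) dy, which multiplied by dx ∧ dw gives (-w - z) dx ∧ dy ∧ dw
  d(w*y + x^2 + y*z) includes (∂/∂z)(w*y + x^2 + y*z) dz = (y) dz, which multiplied by dx ∧ dw gives (-y) dx ∧ dz ∧ dw
  d(2*w^2 - 4*x*y) includes (∂/∂x)(2*w^2 - 4*x*y) dx = (-4*y) dx, which multiplied by dy ∧ dz gives (-4*y) dx ∧ dy ∧ dz
  d(2*w^2 - 4*x*y) includes (∂/∂w)(2*w^2 - 4*x*y) dw = (4*w) dw, which multiplied by dy ∧ dz gives (4*w) dy ∧ dz ∧ dw
  d(2*w*z + 3*y) includes (∂/∂y)(2*w*z + 3*y) dy = (3) dy, which multiplied by dz ∧ dw gives (3) dy ∧ dz ∧ dw
Collecting like 3-forms: d(omega) = (-4*y + 2*z) dx ∧ dy ∧ dz + (-w - z) dx ∧ dy ∧ dw + (-y) dx ∧ dz ∧ dw + (4*w + 3) dy ∧ dz ∧ dw.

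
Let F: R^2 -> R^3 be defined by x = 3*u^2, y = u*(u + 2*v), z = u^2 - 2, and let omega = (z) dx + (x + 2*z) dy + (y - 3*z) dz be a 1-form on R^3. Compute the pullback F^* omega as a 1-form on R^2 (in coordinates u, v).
F^* omega = (12*u^3 + 14*u^2*v - 8*u - 8*v) du + (10*u^3 - 8*u) dv

Using F^*(f dg) = (f ∘ F) d(g ∘ F), substitute each coordinate x_i by F_i(u, v) in f_i, and replace dx_i by d F_i = (∂F_i/∂u) du + (∂F_i/∂v) dv.
  For the x component: f_1(F) = u^2 - 2; d F_1 = (6*u) du + (0) dv
  For the y component: f_2(F) = 5*u^2 - 4; d F_2 = (2*u + 2*v) du + (2*u) dv
  For the z component: f_3(F) = -2*u^2 + 2*u*v + 6; d F_3 = (2*u) du + (0) dv
Combining and collecting du, dv coefficients:
  coeff of du: 12*u^3 + 14*u^2*v - 8*u - 8*v
  coeff of dv: 10*u^3 - 8*u
F^* omega = (12*u^3 + 14*u^2*v - 8*u - 8*v) du + (10*u^3 - 8*u) dv.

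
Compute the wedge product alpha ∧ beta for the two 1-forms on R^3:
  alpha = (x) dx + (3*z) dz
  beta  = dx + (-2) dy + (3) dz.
alpha ∧ beta = (-2*x) dx ∧ dy + (3*x - 3*z) dx ∧ dz + (6*z) dy ∧ dz

Distribute the wedge, using dx_i ∧ dx_j = -dx_j ∧ dx_i and dx_i ∧ dx_i = 0. For each pair (i, j) with i < j, the coefficient of dx_i ∧ dx_j in alpha ∧ beta is (alpha_i * beta_j - alpha_j * beta_i). Collecting: alpha ∧ beta = (-2*x) dx ∧ dy + (3*x - 3*z) dx ∧ dz + (6*z) dy ∧ dz.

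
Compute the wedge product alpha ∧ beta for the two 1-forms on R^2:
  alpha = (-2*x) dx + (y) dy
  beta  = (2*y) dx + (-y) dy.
alpha ∧ beta = (2*y*(x - y)) dx ∧ dy

Distribute the wedge, using dx_i ∧ dx_j = -dx_j ∧ dx_i and dx_i ∧ dx_i = 0. For each pair (i, j) with i < j, the coefficient of dx_i ∧ dx_j in alpha ∧ beta is (alpha_i * beta_j - alpha_j * beta_i). Collecting: alpha ∧ beta = (2*y*(x - y)) dx ∧ dy.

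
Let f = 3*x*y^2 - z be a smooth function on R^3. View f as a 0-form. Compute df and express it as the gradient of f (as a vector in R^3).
df = (3*y^2) dx + (6*x*y) dy + (-1) dz; grad f = (3*y^2, 6*x*y, -1)

For a 0-form f, d f = (∂f/∂x) dx + (∂f/∂y) dy + (∂f/∂z) dz. The components of the vector representation are exactly the entries of grad f in Cartesian coordinates:
  ∂f/∂x = 3*y^2
  ∂f/∂y = 6*x*y
  ∂f/∂z = -1.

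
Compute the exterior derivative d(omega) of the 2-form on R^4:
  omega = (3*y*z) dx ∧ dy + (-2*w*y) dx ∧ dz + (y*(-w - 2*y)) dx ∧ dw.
d(omega) = (2*w + 3*y) dx ∧ dy ∧ dz + (-2*y) dx ∧ dz ∧ dw + (w + 4*y) dx ∧ dy ∧ dw

For a 2-form omega = sum_{i<j} g_{ij} dx_i ∧ dx_j, the exterior derivative is
  d(omega) = sum_{i<j} d(g_{ij}) ∧ dx_i ∧ dx_j = sum_{i<j, k} (∂g_{ij}/∂x_k) dx_k ∧ dx_i ∧ dx_j.
Expand each term, using dx_k ∧ dx_i ∧ dx_j = sgn(permutation) dx_{(a)} ∧ dx_{(b)} ∧ dx_{(c)} with (a < b < c) sorted:
  d(3*y*z) includes (∂/∂z)(3*y*z) dz = (3*y) dz, which multiplied by dx ∧ dy gives (3*y) dx ∧ dy ∧ dz
  d(-2*w*y) includes (∂/∂y)(-2*w*y) dy = (-2*w) dy, which multiplied by dx ∧ dz gives (2*w) dx ∧ dy ∧ dz
  d(-2*w*y) includes (∂/∂w)(-2*w*y) dw = (-2*y) dw, which multiplied by dx ∧ dz gives (-2*y) dx ∧ dz ∧ dw
  d(y*(-w - 2*y)) includes (∂/∂y)(y*(-w - 2*y)) dy = (-w - 4*y) dy, which multiplied by dx ∧ dw gives (w + 4*y) dx ∧ dy ∧ dw
Collecting like 3-forms: d(omega) = (2*w + 3*y) dx ∧ dy ∧ dz + (-2*y) dx ∧ dz ∧ dw + (w + 4*y) dx ∧ dy ∧ dw.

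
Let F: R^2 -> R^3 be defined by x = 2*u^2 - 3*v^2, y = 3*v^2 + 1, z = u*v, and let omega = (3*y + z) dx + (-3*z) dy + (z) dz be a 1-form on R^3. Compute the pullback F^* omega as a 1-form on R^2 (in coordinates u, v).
F^* omega = (u*(4*u*v + 37*v^2 + 12)) du + (v*(u^2 - 24*u*v - 54*v^2 - 18)) dv

Using F^*(f dg) = (f ∘ F) d(g ∘ F), substitute each coordinate x_i by F_i(u, v) in f_i, and replace dx_i by d F_i = (∂F_i/∂u) du + (∂F_i/∂v) dv.
  For the x component: f_1(F) = u*v + 9*v^2 + 3; d F_1 = (4*u) du + (-6*v) dv
  For the y component: f_2(F) = -3*u*v; d F_2 = (0) du + (6*v) dv
  For the z component: f_3(F) = u*v; d F_3 = (v) du + (u) dv
Combining and collecting du, dv coefficients:
  coeff of du: u*(4*u*v + 37*v^2 + 12)
  coeff of dv: v*(u^2 - 24*u*v - 54*v^2 - 18)
F^* omega = (u*(4*u*v + 37*v^2 + 12)) du + (v*(u^2 - 24*u*v - 54*v^2 - 18)) dv.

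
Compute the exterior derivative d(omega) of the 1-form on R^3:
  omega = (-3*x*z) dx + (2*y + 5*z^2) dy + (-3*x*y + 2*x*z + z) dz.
d(omega) = (3*x - 3*y + 2*z) dx ∧ dz + (-3*x - 10*z) dy ∧ dz

For a 1-form omega = sum_i f_i dx_i, the exterior derivative is
  d(omega) = sum_{i < j} (∂f_j/∂x_i - ∂f_i/∂x_j) dx_i ∧ dx_j.
  coefficient of dx ∧ dz: ∂f_3/∂x - ∂f_1/∂z = ∂(-3*x*y + 2*x*z + z)/∂x - ∂(-3*x*z)/∂z = 3*x - 3*y + 2*z
  coefficient of dy ∧ dz: ∂f_3/∂y - ∂f_2/∂z = ∂(-3*x*y + 2*x*z + z)/∂y - ∂(2*y + 5*z^2)/∂z = -3*x - 10*z
Assembling: d(omega) = (3*x - 3*y + 2*z) dx ∧ dz + (-3*x - 10*z) dy ∧ dz.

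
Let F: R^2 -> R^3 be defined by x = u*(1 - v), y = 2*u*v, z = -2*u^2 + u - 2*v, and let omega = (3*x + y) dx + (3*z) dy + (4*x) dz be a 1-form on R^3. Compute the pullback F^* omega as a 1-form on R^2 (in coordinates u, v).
F^* omega = (4*u^2*v - 16*u^2 + u*v^2 - 2*u*v + 7*u - 12*v^2) du + (u*(-12*u^2 + u*v + 3*u - 4*v - 8)) dv

Using F^*(f dg) = (f ∘ F) d(g ∘ F), substitute each coordinate x_i by F_i(u, v) in f_i, and replace dx_i by d F_i = (∂F_i/∂u) du + (∂F_i/∂v) dv.
  For the x component: f_1(F) = u*(3 - v); d F_1 = (1 - v) du + (-u) dv
  For the y component: f_2(F) = -6*u^2 + 3*u - 6*v; d F_2 = (2*v) du + (2*u) dv
  For the z component: f_3(F) = 4*u*(1 - v); d F_3 = (1 - 4*u) du + (-2) dv
Combining and collecting du, dv coefficients:
  coeff of du: 4*u^2*v - 16*u^2 + u*v^2 - 2*u*v + 7*u - 12*v^2
  coeff of dv: u*(-12*u^2 + u*v + 3*u - 4*v - 8)
F^* omega = (4*u^2*v - 16*u^2 + u*v^2 - 2*u*v + 7*u - 12*v^2) du + (u*(-12*u^2 + u*v + 3*u - 4*v - 8)) dv.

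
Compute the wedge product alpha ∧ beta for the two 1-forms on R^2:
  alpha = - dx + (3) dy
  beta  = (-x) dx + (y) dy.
alpha ∧ beta = (3*x - y) dx ∧ dy

Distribute the wedge, using dx_i ∧ dx_j = -dx_j ∧ dx_i and dx_i ∧ dx_i = 0. For each pair (i, j) with i < j, the coefficient of dx_i ∧ dx_j in alpha ∧ beta is (alpha_i * beta_j - alpha_j * beta_i). Collecting: alpha ∧ beta = (3*x - y) dx ∧ dy.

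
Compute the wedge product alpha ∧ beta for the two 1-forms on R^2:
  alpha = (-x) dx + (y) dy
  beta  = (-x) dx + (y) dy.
alpha ∧ beta = 0

Distribute the wedge, using dx_i ∧ dx_j = -dx_j ∧ dx_i and dx_i ∧ dx_i = 0. For each pair (i, j) with i < j, the coefficient of dx_i ∧ dx_j in alpha ∧ beta is (alpha_i * beta_j - alpha_j * beta_i). Collecting: alpha ∧ beta = 0.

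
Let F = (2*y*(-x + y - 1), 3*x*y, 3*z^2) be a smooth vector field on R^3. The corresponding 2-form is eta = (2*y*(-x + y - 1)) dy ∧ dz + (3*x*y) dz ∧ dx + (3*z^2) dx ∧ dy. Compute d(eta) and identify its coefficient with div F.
d(eta) = (3*x - 2*y + 6*z) dx ∧ dy ∧ dz; div F = 3*x - 2*y + 6*z

For a 2-form in R^3 of the form above, applying d gives a 3-form with coefficient ∂P/∂x + ∂Q/∂y + ∂R/∂z:
  ∂P/∂x = -2*y
  ∂Q/∂y = 3*x
  ∂R/∂z = 6*z
Sum = 3*x - 2*y + 6*z, which is exactly div F.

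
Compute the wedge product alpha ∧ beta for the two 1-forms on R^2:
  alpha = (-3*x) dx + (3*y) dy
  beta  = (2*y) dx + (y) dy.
alpha ∧ beta = (-3*y*(x + 2*y)) dx ∧ dy

Distribute the wedge, using dx_i ∧ dx_j = -dx_j ∧ dx_i and dx_i ∧ dx_i = 0. For each pair (i, j) with i < j, the coefficient of dx_i ∧ dx_j in alpha ∧ beta is (alpha_i * beta_j - alpha_j * beta_i). Collecting: alpha ∧ beta = (-3*y*(x + 2*y)) dx ∧ dy.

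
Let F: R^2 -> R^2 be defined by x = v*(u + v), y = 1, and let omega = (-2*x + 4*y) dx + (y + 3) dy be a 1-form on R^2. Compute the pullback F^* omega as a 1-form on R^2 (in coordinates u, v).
F^* omega = (2*v*(-u*v - v^2 + 2)) du + (-2*u^2*v - 6*u*v^2 + 4*u - 4*v^3 + 8*v) dv

Using F^*(f dg) = (f ∘ F) d(g ∘ F), substitute each coordinate x_i by F_i(u, v) in f_i, and replace dx_i by d F_i = (∂F_i/∂u) du + (∂F_i/∂v) dv.
  For the x component: f_1(F) = -2*u*v - 2*v^2 + 4; d F_1 = (v) du + (u + 2*v) dv
  For the y component: f_2(F) = 4; d F_2 = (0) du + (0) dv
Combining and collecting du, dv coefficients:
  coeff of du: 2*v*(-u*v - v^2 + 2)
  coeff of dv: -2*u^2*v - 6*u*v^2 + 4*u - 4*v^3 + 8*v
F^* omega = (2*v*(-u*v - v^2 + 2)) du + (-2*u^2*v - 6*u*v^2 + 4*u - 4*v^3 + 8*v) dv.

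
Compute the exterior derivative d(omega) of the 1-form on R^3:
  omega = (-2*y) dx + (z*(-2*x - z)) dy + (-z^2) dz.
d(omega) = (2 - 2*z) dx ∧ dy + (2*x + 2*z) dy ∧ dz

For a 1-form omega = sum_i f_i dx_i, the exterior derivative is
  d(omega) = sum_{i < j} (∂f_j/∂x_i - ∂f_i/∂x_j) dx_i ∧ dx_j.
  coefficient of dx ∧ dy: ∂f_2/∂x - ∂f_1/∂y = ∂(z*(-2*x - z))/∂x - ∂(-2*y)/∂y = 2 - 2*z
  coefficient of dy ∧ dz: ∂f_3/∂y - ∂f_2/∂z = ∂(-z^2)/∂y - ∂(z*(-2*x - z))/∂z = 2*x + 2*z
Assembling: d(omega) = (2 - 2*z) dx ∧ dy + (2*x + 2*z) dy ∧ dz.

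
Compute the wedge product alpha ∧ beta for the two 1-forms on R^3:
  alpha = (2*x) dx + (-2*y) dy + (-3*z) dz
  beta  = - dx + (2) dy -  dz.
alpha ∧ beta = (4*x - 2*y) dx ∧ dy + (-2*x - 3*z) dx ∧ dz + (2*y + 6*z) dy ∧ dz

Distribute the wedge, using dx_i ∧ dx_j = -dx_j ∧ dx_i and dx_i ∧ dx_i = 0. For each pair (i, j) with i < j, the coefficient of dx_i ∧ dx_j in alpha ∧ beta is (alpha_i * beta_j - alpha_j * beta_i). Collecting: alpha ∧ beta = (4*x - 2*y) dx ∧ dy + (-2*x - 3*z) dx ∧ dz + (2*y + 6*z) dy ∧ dz.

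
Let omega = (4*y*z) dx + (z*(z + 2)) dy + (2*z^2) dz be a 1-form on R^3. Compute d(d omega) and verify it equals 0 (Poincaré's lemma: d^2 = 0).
d(d omega) = 0

Step 1: d omega = sum_{i<j} (∂f_j/∂x_i - ∂f_i/∂x_j) dx_i ∧ dx_j:
  coeff of dx ∧ dy: -4*z
  coeff of dx ∧ dz: -4*y
  coeff of dy ∧ dz: -2*z - 2
Step 2: Apply d again to each 2-form coefficient. The only possible 3-form in R^3 is dx ∧ dy ∧ dz, with coefficient
  ∂(coeff of dy∧dz)/∂x - ∂(coeff of dx∧dz)/∂y + ∂(coeff of dx∧dy)/∂z
  = ∂/∂x (-2*z - 2) - ∂/∂y (-4*y) + ∂/∂z (-4*z).
Each of these terms simplifies to sums of mixed partials that cancel in pairs. The result is 0 (by equality of mixed partials for smooth functions — Schwarz / Clairaut).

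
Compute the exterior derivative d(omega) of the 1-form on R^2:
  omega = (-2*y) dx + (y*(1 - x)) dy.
d(omega) = (2 - y) dx ∧ dy

For a 1-form omega = sum_i f_i dx_i, the exterior derivative is
  d(omega) = sum_{i < j} (∂f_j/∂x_i - ∂f_i/∂x_j) dx_i ∧ dx_j.
  coefficient of dx ∧ dy: ∂f_2/∂x - ∂f_1/∂y = ∂(y*(1 - x))/∂x - ∂(-2*y)/∂y = 2 - y
Assembling: d(omega) = (2 - y) dx ∧ dy.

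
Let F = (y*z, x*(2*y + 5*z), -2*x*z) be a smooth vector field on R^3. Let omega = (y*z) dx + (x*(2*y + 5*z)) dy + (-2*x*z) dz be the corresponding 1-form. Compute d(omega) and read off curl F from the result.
d(omega) = (-5*x) dy ∧ dz + (y + 2*z) dz ∧ dx + (2*y + 4*z) dx ∧ dy; curl F = (-5*x, y + 2*z, 2*y + 4*z)

d omega = sum_{i<j} (∂f_j/∂x_i - ∂f_i/∂x_j) dx_i ∧ dx_j. Under the identification (dy ∧ dz, dz ∧ dx, dx ∧ dy) ↔ (e_x, e_y, e_z), the coefficients are exactly the components of curl F. Compute:
  ∂R/∂y - ∂Q/∂z = (0) - (5*x) = -5*x
  ∂P/∂z - ∂R/∂x = (y) - (-2*z) = y + 2*z
  ∂Q/∂x - ∂P/∂y = (2*y + 5*z) - (z) = 2*y + 4*z.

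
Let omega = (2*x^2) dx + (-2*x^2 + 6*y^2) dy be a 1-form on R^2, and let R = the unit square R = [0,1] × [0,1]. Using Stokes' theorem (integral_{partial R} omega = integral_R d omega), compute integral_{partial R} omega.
integral_(partial R) omega = -2

Stokes: integral_partial_R omega = integral_R d omega with d omega = (∂Q/∂x - ∂P/∂y) dx ∧ dy.
  ∂Q/∂x = -4*x
  ∂P/∂y = 0
  integrand = ∂Q/∂x - ∂P/∂y = -4*x.
Integrating over R: integral_0^1 integral_0^1 (-4*x) dx dy = -2.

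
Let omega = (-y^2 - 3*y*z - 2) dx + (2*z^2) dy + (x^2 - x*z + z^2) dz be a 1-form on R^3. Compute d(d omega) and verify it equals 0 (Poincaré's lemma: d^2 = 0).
d(d omega) = 0

Step 1: d omega = sum_{i<j} (∂f_j/∂x_i - ∂f_i/∂x_j) dx_i ∧ dx_j:
  coeff of dx ∧ dy: 2*y + 3*z
  coeff of dx ∧ dz: 2*x + 3*y - z
  coeff of dy ∧ dz: -4*z
Step 2: Apply d again to each 2-form coefficient. The only possible 3-form in R^3 is dx ∧ dy ∧ dz, with coefficient
  ∂(coeff of dy∧dz)/∂x - ∂(coeff of dx∧dz)/∂y + ∂(coeff of dx∧dy)/∂z
  = ∂/∂x (-4*z) - ∂/∂y (2*x + 3*y - z) + ∂/∂z (2*y + 3*z).
Each of these terms simplifies to sums of mixed partials that cancel in pairs. The result is 0 (by equality of mixed partials for smooth functions — Schwarz / Clairaut).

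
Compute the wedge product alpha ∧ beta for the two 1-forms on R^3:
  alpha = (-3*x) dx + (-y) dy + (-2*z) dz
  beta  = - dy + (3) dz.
alpha ∧ beta = (3*x) dx ∧ dy + (-9*x) dx ∧ dz + (-3*y - 2*z) dy ∧ dz

Distribute the wedge, using dx_i ∧ dx_j = -dx_j ∧ dx_i and dx_i ∧ dx_i = 0. For each pair (i, j) with i < j, the coefficient of dx_i ∧ dx_j in alpha ∧ beta is (alpha_i * beta_j - alpha_j * beta_i). Collecting: alpha ∧ beta = (3*x) dx ∧ dy + (-9*x) dx ∧ dz + (-3*y - 2*z) dy ∧ dz.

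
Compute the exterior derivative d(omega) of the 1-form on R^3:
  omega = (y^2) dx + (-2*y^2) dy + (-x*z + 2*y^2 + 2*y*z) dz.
d(omega) = (-2*y) dx ∧ dy + (-z) dx ∧ dz + (4*y + 2*z) dy ∧ dz

For a 1-form omega = sum_i f_i dx_i, the exterior derivative is
  d(omega) = sum_{i < j} (∂f_j/∂x_i - ∂f_i/∂x_j) dx_i ∧ dx_j.
  coefficient of dx ∧ dy: ∂f_2/∂x - ∂f_1/∂y = ∂(-2*y^2)/∂x - ∂(y^2)/∂y = -2*y
  coefficient of dx ∧ dz: ∂f_3/∂x - ∂f_1/∂z = ∂(-x*z + 2*y^2 + 2*y*z)/∂x - ∂(y^2)/∂z = -z
  coefficient of dy ∧ dz: ∂f_3/∂y - ∂f_2/∂z = ∂(-x*z + 2*y^2 + 2*y*z)/∂y - ∂(-2*y^2)/∂z = 4*y + 2*z
Assembling: d(omega) = (-2*y) dx ∧ dy + (-z) dx ∧ dz + (4*y + 2*z) dy ∧ dz.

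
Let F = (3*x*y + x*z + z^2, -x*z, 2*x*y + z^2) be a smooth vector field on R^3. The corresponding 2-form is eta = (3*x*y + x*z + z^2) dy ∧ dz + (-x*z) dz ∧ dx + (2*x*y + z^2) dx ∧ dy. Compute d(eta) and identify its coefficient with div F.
d(eta) = (3*y + 3*z) dx ∧ dy ∧ dz; div F = 3*y + 3*z

For a 2-form in R^3 of the form above, applying d gives a 3-form with coefficient ∂P/∂x + ∂Q/∂y + ∂R/∂z:
  ∂P/∂x = 3*y + z
  ∂Q/∂y = 0
  ∂R/∂z = 2*z
Sum = 3*y + 3*z, which is exactly div F.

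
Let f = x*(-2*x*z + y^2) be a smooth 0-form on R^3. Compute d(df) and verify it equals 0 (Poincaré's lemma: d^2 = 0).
d(df) = 0

Step 1: df = sum_i (∂f/∂x_i) dx_i = (-4*x*z + y^2) dx + (2*x*y) dy + (-2*x^2) dz.
Step 2: Apply d again. Using the 1-form formula, the coefficient of dx ∧ dy in d(df) is ∂^2 f/∂x ∂y - ∂^2 f/∂y ∂x = (2*y) - (2*y) = 0 (equality of mixed partials for smooth f).
Similarly for dx ∧ dz and dy ∧ dz — all coefficients vanish. So d(df) = 0.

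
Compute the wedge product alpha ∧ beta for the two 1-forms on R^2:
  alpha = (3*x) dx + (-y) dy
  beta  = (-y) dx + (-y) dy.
alpha ∧ beta = (-y*(3*x + y)) dx ∧ dy

Distribute the wedge, using dx_i ∧ dx_j = -dx_j ∧ dx_i and dx_i ∧ dx_i = 0. For each pair (i, j) with i < j, the coefficient of dx_i ∧ dx_j in alpha ∧ beta is (alpha_i * beta_j - alpha_j * beta_i). Collecting: alpha ∧ beta = (-y*(3*x + y)) dx ∧ dy.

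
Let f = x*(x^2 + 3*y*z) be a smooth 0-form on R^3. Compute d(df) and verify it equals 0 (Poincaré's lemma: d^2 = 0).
d(df) = 0

Step 1: df = sum_i (∂f/∂x_i) dx_i = (3*x^2 + 3*y*z) dx + (3*x*z) dy + (3*x*y) dz.
Step 2: Apply d again. Using the 1-form formula, the coefficient of dx ∧ dy in d(df) is ∂^2 f/∂x ∂y - ∂^2 f/∂y ∂x = (3*z) - (3*z) = 0 (equality of mixed partials for smooth f).
Similarly for dx ∧ dz and dy ∧ dz — all coefficients vanish. So d(df) = 0.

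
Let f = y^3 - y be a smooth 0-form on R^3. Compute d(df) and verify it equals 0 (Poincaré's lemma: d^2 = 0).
d(df) = 0

Step 1: df = sum_i (∂f/∂x_i) dx_i = (0) dx + (3*y^2 - 1) dy + (0) dz.
Step 2: Apply d again. Using the 1-form formula, the coefficient of dx ∧ dy in d(df) is ∂^2 f/∂x ∂y - ∂^2 f/∂y ∂x = (0) - (0) = 0 (equality of mixed partials for smooth f).
Similarly for dx ∧ dz and dy ∧ dz — all coefficients vanish. So d(df) = 0.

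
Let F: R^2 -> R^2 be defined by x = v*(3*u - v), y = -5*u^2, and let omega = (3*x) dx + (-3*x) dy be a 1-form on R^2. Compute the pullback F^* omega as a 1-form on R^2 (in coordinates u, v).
F^* omega = (3*v*(30*u^2 - u*v - 3*v^2)) du + (3*v*(9*u^2 - 9*u*v + 2*v^2)) dv

Using F^*(f dg) = (f ∘ F) d(g ∘ F), substitute each coordinate x_i by F_i(u, v) in f_i, and replace dx_i by d F_i = (∂F_i/∂u) du + (∂F_i/∂v) dv.
  For the x component: f_1(F) = 3*v*(3*u - v); d F_1 = (3*v) du + (3*u - 2*v) dv
  For the y component: f_2(F) = 3*v*(-3*u + v); d F_2 = (-10*u) du + (0) dv
Combining and collecting du, dv coefficients:
  coeff of du: 3*v*(30*u^2 - u*v - 3*v^2)
  coeff of dv: 3*v*(9*u^2 - 9*u*v + 2*v^2)
F^* omega = (3*v*(30*u^2 - u*v - 3*v^2)) du + (3*v*(9*u^2 - 9*u*v + 2*v^2)) dv.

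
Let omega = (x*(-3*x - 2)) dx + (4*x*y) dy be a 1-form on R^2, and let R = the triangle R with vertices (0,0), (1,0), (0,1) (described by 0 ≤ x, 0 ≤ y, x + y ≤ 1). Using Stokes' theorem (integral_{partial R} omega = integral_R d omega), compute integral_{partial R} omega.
integral_(partial R) omega = 2/3

Stokes: integral_partial_R omega = integral_R d omega with d omega = (∂Q/∂x - ∂P/∂y) dx ∧ dy.
  ∂Q/∂x = 4*y
  ∂P/∂y = 0
  integrand = ∂Q/∂x - ∂P/∂y = 4*y.
Integrating over R: integral_0^1 integral_0^{1-x} (4*y) dy dx = 2/3.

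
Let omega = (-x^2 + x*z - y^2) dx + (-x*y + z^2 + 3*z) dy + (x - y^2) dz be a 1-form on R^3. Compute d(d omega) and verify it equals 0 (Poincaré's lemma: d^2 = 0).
d(d omega) = 0

Step 1: d omega = sum_{i<j} (∂f_j/∂x_i - ∂f_i/∂x_j) dx_i ∧ dx_j:
  coeff of dx ∧ dy: y
  coeff of dx ∧ dz: 1 - x
  coeff of dy ∧ dz: -2*y - 2*z - 3
Step 2: Apply d again to each 2-form coefficient. The only possible 3-form in R^3 is dx ∧ dy ∧ dz, with coefficient
  ∂(coeff of dy∧dz)/∂x - ∂(coeff of dx∧dz)/∂y + ∂(coeff of dx∧dy)/∂z
  = ∂/∂x (-2*y - 2*z - 3) - ∂/∂y (1 - x) + ∂/∂z (y).
Each of these terms simplifies to sums of mixed partials that cancel in pairs. The result is 0 (by equality of mixed partials for smooth functions — Schwarz / Clairaut).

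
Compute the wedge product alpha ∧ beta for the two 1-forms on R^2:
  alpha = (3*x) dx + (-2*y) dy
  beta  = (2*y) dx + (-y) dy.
alpha ∧ beta = (y*(-3*x + 4*y)) dx ∧ dy

Distribute the wedge, using dx_i ∧ dx_j = -dx_j ∧ dx_i and dx_i ∧ dx_i = 0. For each pair (i, j) with i < j, the coefficient of dx_i ∧ dx_j in alpha ∧ beta is (alpha_i * beta_j - alpha_j * beta_i). Collecting: alpha ∧ beta = (y*(-3*x + 4*y)) dx ∧ dy.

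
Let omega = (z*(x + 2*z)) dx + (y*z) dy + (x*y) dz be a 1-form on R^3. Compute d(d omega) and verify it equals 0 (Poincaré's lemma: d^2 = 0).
d(d omega) = 0

Step 1: d omega = sum_{i<j} (∂f_j/∂x_i - ∂f_i/∂x_j) dx_i ∧ dx_j:
  coeff of dx ∧ dy: 0
  coeff of dx ∧ dz: -x + y - 4*z
  coeff of dy ∧ dz: x - y
Step 2: Apply d again to each 2-form coefficient. The only possible 3-form in R^3 is dx ∧ dy ∧ dz, with coefficient
  ∂(coeff of dy∧dz)/∂x - ∂(coeff of dx∧dz)/∂y + ∂(coeff of dx∧dy)/∂z
  = ∂/∂x (x - y) - ∂/∂y (-x + y - 4*z) + ∂/∂z (0).
Each of these terms simplifies to sums of mixed partials that cancel in pairs. The result is 0 (by equality of mixed partials for smooth functions — Schwarz / Clairaut).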